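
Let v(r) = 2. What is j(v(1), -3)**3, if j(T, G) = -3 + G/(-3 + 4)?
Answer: -216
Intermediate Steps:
j(T, G) = -3 + G (j(T, G) = -3 + G/1 = -3 + G*1 = -3 + G)
j(v(1), -3)**3 = (-3 - 3)**3 = (-6)**3 = -216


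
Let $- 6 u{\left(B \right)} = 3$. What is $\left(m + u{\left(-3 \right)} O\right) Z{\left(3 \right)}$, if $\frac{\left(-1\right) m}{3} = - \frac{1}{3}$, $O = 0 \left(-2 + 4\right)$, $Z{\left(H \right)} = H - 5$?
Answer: $-2$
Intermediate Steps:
$u{\left(B \right)} = - \frac{1}{2}$ ($u{\left(B \right)} = \left(- \frac{1}{6}\right) 3 = - \frac{1}{2}$)
$Z{\left(H \right)} = -5 + H$
$O = 0$ ($O = 0 \cdot 2 = 0$)
$m = 1$ ($m = - 3 \left(- \frac{1}{3}\right) = - 3 \left(\left(-1\right) \frac{1}{3}\right) = \left(-3\right) \left(- \frac{1}{3}\right) = 1$)
$\left(m + u{\left(-3 \right)} O\right) Z{\left(3 \right)} = \left(1 - 0\right) \left(-5 + 3\right) = \left(1 + 0\right) \left(-2\right) = 1 \left(-2\right) = -2$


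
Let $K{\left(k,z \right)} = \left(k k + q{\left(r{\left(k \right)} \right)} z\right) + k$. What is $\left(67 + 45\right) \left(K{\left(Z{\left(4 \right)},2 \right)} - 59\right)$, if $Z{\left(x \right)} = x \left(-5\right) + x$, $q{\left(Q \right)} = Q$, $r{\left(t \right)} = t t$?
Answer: $77616$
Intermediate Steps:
$r{\left(t \right)} = t^{2}$
$Z{\left(x \right)} = - 4 x$ ($Z{\left(x \right)} = - 5 x + x = - 4 x$)
$K{\left(k,z \right)} = k + k^{2} + z k^{2}$ ($K{\left(k,z \right)} = \left(k k + k^{2} z\right) + k = \left(k^{2} + z k^{2}\right) + k = k + k^{2} + z k^{2}$)
$\left(67 + 45\right) \left(K{\left(Z{\left(4 \right)},2 \right)} - 59\right) = \left(67 + 45\right) \left(\left(-4\right) 4 \left(1 - 16 + \left(-4\right) 4 \cdot 2\right) - 59\right) = 112 \left(- 16 \left(1 - 16 - 32\right) - 59\right) = 112 \left(\left(-16\right) \left(-47\right) - 59\right) = 112 \left(752 - 59\right) = 112 \cdot 693 = 77616$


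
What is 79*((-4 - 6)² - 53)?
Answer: 3713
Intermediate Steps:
79*((-4 - 6)² - 53) = 79*((-10)² - 53) = 79*(100 - 53) = 79*47 = 3713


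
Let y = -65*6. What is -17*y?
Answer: 6630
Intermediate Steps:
y = -390
-17*y = -17*(-390) = 6630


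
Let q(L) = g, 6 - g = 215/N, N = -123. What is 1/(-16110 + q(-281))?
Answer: -123/1980577 ≈ -6.2103e-5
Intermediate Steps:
g = 953/123 (g = 6 - 215/(-123) = 6 - 215*(-1)/123 = 6 - 1*(-215/123) = 6 + 215/123 = 953/123 ≈ 7.7480)
q(L) = 953/123
1/(-16110 + q(-281)) = 1/(-16110 + 953/123) = 1/(-1980577/123) = -123/1980577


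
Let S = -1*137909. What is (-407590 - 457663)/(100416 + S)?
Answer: 865253/37493 ≈ 23.078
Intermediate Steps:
S = -137909
(-407590 - 457663)/(100416 + S) = (-407590 - 457663)/(100416 - 137909) = -865253/(-37493) = -865253*(-1/37493) = 865253/37493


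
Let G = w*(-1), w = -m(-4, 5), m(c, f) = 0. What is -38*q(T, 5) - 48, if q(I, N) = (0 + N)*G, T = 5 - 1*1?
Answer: -48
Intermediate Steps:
w = 0 (w = -1*0 = 0)
T = 4 (T = 5 - 1 = 4)
G = 0 (G = 0*(-1) = 0)
q(I, N) = 0 (q(I, N) = (0 + N)*0 = N*0 = 0)
-38*q(T, 5) - 48 = -38*0 - 48 = 0 - 48 = -48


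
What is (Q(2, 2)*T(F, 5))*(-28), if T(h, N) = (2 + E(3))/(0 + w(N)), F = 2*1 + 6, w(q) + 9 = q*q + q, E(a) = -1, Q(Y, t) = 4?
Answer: -16/3 ≈ -5.3333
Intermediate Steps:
w(q) = -9 + q + q² (w(q) = -9 + (q*q + q) = -9 + (q² + q) = -9 + (q + q²) = -9 + q + q²)
F = 8 (F = 2 + 6 = 8)
T(h, N) = 1/(-9 + N + N²) (T(h, N) = (2 - 1)/(0 + (-9 + N + N²)) = 1/(-9 + N + N²))
(Q(2, 2)*T(F, 5))*(-28) = (4/(-9 + 5 + 5²))*(-28) = (4/(-9 + 5 + 25))*(-28) = (4/21)*(-28) = -16/3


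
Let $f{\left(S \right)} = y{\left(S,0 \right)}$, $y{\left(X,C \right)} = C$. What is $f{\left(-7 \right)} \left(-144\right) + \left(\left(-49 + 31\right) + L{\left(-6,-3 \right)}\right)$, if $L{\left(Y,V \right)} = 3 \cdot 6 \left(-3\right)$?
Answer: $-72$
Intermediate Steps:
$f{\left(S \right)} = 0$
$L{\left(Y,V \right)} = -54$ ($L{\left(Y,V \right)} = 18 \left(-3\right) = -54$)
$f{\left(-7 \right)} \left(-144\right) + \left(\left(-49 + 31\right) + L{\left(-6,-3 \right)}\right) = 0 \left(-144\right) + \left(\left(-49 + 31\right) - 54\right) = 0 - 72 = -72$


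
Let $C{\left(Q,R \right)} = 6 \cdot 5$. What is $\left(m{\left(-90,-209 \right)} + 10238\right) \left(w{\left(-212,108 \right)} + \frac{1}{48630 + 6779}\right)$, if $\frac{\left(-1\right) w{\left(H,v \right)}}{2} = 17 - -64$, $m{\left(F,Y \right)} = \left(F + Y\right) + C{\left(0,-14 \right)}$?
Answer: $- \frac{89484306033}{55409} \approx -1.615 \cdot 10^{6}$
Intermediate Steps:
$C{\left(Q,R \right)} = 30$
$m{\left(F,Y \right)} = 30 + F + Y$ ($m{\left(F,Y \right)} = \left(F + Y\right) + 30 = 30 + F + Y$)
$w{\left(H,v \right)} = -162$ ($w{\left(H,v \right)} = - 2 \left(17 - -64\right) = - 2 \left(17 + 64\right) = \left(-2\right) 81 = -162$)
$\left(m{\left(-90,-209 \right)} + 10238\right) \left(w{\left(-212,108 \right)} + \frac{1}{48630 + 6779}\right) = \left(\left(30 - 90 - 209\right) + 10238\right) \left(-162 + \frac{1}{48630 + 6779}\right) = \left(-269 + 10238\right) \left(-162 + \frac{1}{55409}\right) = 9969 \left(-162 + \frac{1}{55409}\right) = 9969 \left(- \frac{8976257}{55409}\right) = - \frac{89484306033}{55409}$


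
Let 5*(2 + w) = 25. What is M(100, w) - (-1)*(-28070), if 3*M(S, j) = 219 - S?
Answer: -84091/3 ≈ -28030.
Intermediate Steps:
w = 3 (w = -2 + (⅕)*25 = -2 + 5 = 3)
M(S, j) = 73 - S/3 (M(S, j) = (219 - S)/3 = 73 - S/3)
M(100, w) - (-1)*(-28070) = (73 - ⅓*100) - (-1)*(-28070) = (73 - 100/3) - 1*28070 = 119/3 - 28070 = -84091/3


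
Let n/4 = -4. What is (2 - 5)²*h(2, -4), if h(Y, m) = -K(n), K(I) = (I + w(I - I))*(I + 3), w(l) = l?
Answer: -1872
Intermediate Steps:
n = -16 (n = 4*(-4) = -16)
K(I) = I*(3 + I) (K(I) = (I + (I - I))*(I + 3) = (I + 0)*(3 + I) = I*(3 + I))
h(Y, m) = -208 (h(Y, m) = -(-16)*(3 - 16) = -(-16)*(-13) = -1*208 = -208)
(2 - 5)²*h(2, -4) = (2 - 5)²*(-208) = (-3)²*(-208) = 9*(-208) = -1872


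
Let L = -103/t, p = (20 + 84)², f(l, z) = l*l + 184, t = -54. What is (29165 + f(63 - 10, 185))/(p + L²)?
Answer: 93772728/31550065 ≈ 2.9722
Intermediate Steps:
f(l, z) = 184 + l² (f(l, z) = l² + 184 = 184 + l²)
p = 10816 (p = 104² = 10816)
L = 103/54 (L = -103/(-54) = -103*(-1/54) = 103/54 ≈ 1.9074)
(29165 + f(63 - 10, 185))/(p + L²) = (29165 + (184 + (63 - 10)²))/(10816 + (103/54)²) = (29165 + (184 + 53²))/(10816 + 10609/2916) = (29165 + (184 + 2809))/(31550065/2916) = (29165 + 2993)*(2916/31550065) = 32158*(2916/31550065) = 93772728/31550065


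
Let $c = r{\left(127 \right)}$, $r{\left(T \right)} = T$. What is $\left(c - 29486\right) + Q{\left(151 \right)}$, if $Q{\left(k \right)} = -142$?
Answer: $-29501$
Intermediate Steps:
$c = 127$
$\left(c - 29486\right) + Q{\left(151 \right)} = \left(127 - 29486\right) - 142 = -29359 - 142 = -29501$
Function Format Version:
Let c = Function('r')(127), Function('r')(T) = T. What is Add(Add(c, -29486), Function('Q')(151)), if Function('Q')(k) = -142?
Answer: -29501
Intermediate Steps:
c = 127
Add(Add(c, -29486), Function('Q')(151)) = Add(Add(127, -29486), -142) = Add(-29359, -142) = -29501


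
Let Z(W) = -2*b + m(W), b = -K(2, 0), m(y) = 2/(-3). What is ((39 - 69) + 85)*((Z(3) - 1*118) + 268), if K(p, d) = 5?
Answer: 26290/3 ≈ 8763.3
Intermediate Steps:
m(y) = -⅔ (m(y) = 2*(-⅓) = -⅔)
b = -5 (b = -1*5 = -5)
Z(W) = 28/3 (Z(W) = -2*(-5) - ⅔ = 10 - ⅔ = 28/3)
((39 - 69) + 85)*((Z(3) - 1*118) + 268) = ((39 - 69) + 85)*((28/3 - 1*118) + 268) = (-30 + 85)*((28/3 - 118) + 268) = 55*(-326/3 + 268) = 55*(478/3) = 26290/3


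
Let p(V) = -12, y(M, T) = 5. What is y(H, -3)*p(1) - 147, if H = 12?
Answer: -207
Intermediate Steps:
y(H, -3)*p(1) - 147 = 5*(-12) - 147 = -60 - 147 = -207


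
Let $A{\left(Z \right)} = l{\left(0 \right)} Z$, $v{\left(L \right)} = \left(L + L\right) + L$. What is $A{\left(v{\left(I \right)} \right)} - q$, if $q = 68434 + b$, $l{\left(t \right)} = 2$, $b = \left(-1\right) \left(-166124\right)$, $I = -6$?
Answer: $-234594$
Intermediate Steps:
$b = 166124$
$v{\left(L \right)} = 3 L$ ($v{\left(L \right)} = 2 L + L = 3 L$)
$A{\left(Z \right)} = 2 Z$
$q = 234558$ ($q = 68434 + 166124 = 234558$)
$A{\left(v{\left(I \right)} \right)} - q = 2 \cdot 3 \left(-6\right) - 234558 = 2 \left(-18\right) - 234558 = -36 - 234558 = -234594$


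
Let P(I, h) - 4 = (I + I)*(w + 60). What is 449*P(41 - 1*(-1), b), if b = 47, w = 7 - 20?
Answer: 1774448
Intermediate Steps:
w = -13
P(I, h) = 4 + 94*I (P(I, h) = 4 + (I + I)*(-13 + 60) = 4 + (2*I)*47 = 4 + 94*I)
449*P(41 - 1*(-1), b) = 449*(4 + 94*(41 - 1*(-1))) = 449*(4 + 94*(41 + 1)) = 449*(4 + 94*42) = 449*(4 + 3948) = 449*3952 = 1774448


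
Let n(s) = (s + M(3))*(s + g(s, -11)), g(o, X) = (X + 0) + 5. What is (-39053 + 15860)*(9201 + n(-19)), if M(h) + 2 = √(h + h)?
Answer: -225575118 + 579825*√6 ≈ -2.2415e+8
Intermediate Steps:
g(o, X) = 5 + X (g(o, X) = X + 5 = 5 + X)
M(h) = -2 + √2*√h (M(h) = -2 + √(h + h) = -2 + √(2*h) = -2 + √2*√h)
n(s) = (-6 + s)*(-2 + s + √6) (n(s) = (s + (-2 + √2*√3))*(s + (5 - 11)) = (s + (-2 + √6))*(s - 6) = (-2 + s + √6)*(-6 + s) = (-6 + s)*(-2 + s + √6))
(-39053 + 15860)*(9201 + n(-19)) = (-39053 + 15860)*(9201 + (12 + (-19)² - 8*(-19) - 6*√6 - 19*√6)) = -23193*(9201 + (12 + 361 + 152 - 6*√6 - 19*√6)) = -23193*(9201 + (525 - 25*√6)) = -23193*(9726 - 25*√6) = -225575118 + 579825*√6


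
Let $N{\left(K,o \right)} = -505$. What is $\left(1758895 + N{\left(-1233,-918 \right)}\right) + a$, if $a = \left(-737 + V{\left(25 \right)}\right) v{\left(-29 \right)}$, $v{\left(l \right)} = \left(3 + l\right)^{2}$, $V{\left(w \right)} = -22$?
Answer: $1245306$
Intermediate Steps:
$a = -513084$ ($a = \left(-737 - 22\right) \left(3 - 29\right)^{2} = - 759 \left(-26\right)^{2} = \left(-759\right) 676 = -513084$)
$\left(1758895 + N{\left(-1233,-918 \right)}\right) + a = \left(1758895 - 505\right) - 513084 = 1758390 - 513084 = 1245306$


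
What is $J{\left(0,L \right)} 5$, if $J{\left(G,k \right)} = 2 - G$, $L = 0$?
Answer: $10$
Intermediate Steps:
$J{\left(0,L \right)} 5 = \left(2 - 0\right) 5 = \left(2 + 0\right) 5 = 2 \cdot 5 = 10$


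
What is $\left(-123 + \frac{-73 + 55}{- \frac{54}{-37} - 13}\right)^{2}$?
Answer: $\frac{2688941025}{182329} \approx 14748.0$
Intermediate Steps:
$\left(-123 + \frac{-73 + 55}{- \frac{54}{-37} - 13}\right)^{2} = \left(-123 - \frac{18}{\left(-54\right) \left(- \frac{1}{37}\right) - 13}\right)^{2} = \left(-123 - \frac{18}{\frac{54}{37} - 13}\right)^{2} = \left(-123 - \frac{18}{- \frac{427}{37}}\right)^{2} = \left(-123 - - \frac{666}{427}\right)^{2} = \left(-123 + \frac{666}{427}\right)^{2} = \left(- \frac{51855}{427}\right)^{2} = \frac{2688941025}{182329}$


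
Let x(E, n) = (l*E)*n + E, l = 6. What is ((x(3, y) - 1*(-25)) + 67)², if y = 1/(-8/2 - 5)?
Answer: 8649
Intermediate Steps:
y = -⅑ (y = 1/(-8*½ - 5) = 1/(-4 - 5) = 1/(-9) = -⅑ ≈ -0.11111)
x(E, n) = E + 6*E*n (x(E, n) = (6*E)*n + E = 6*E*n + E = E + 6*E*n)
((x(3, y) - 1*(-25)) + 67)² = ((3*(1 + 6*(-⅑)) - 1*(-25)) + 67)² = ((3*(1 - ⅔) + 25) + 67)² = ((3*(⅓) + 25) + 67)² = ((1 + 25) + 67)² = (26 + 67)² = 93² = 8649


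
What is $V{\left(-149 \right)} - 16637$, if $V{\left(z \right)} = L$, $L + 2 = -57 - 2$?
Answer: $-16698$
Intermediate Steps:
$L = -61$ ($L = -2 - 59 = -61$)
$V{\left(z \right)} = -61$
$V{\left(-149 \right)} - 16637 = -61 - 16637 = -16698$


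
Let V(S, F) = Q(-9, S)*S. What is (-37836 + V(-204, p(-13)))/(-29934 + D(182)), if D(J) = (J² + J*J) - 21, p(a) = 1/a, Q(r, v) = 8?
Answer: -39468/36293 ≈ -1.0875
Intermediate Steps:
D(J) = -21 + 2*J² (D(J) = (J² + J²) - 21 = 2*J² - 21 = -21 + 2*J²)
V(S, F) = 8*S
(-37836 + V(-204, p(-13)))/(-29934 + D(182)) = (-37836 + 8*(-204))/(-29934 + (-21 + 2*182²)) = (-37836 - 1632)/(-29934 + (-21 + 2*33124)) = -39468/(-29934 + (-21 + 66248)) = -39468/(-29934 + 66227) = -39468/36293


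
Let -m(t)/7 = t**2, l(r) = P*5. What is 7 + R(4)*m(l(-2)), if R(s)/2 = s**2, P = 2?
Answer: -22393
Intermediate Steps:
l(r) = 10 (l(r) = 2*5 = 10)
R(s) = 2*s**2
m(t) = -7*t**2
7 + R(4)*m(l(-2)) = 7 + (2*4**2)*(-7*10**2) = 7 + (2*16)*(-7*100) = 7 + 32*(-700) = 7 - 22400 = -22393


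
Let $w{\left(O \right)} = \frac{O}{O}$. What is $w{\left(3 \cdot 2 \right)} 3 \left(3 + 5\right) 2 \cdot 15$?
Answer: $720$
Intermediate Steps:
$w{\left(O \right)} = 1$
$w{\left(3 \cdot 2 \right)} 3 \left(3 + 5\right) 2 \cdot 15 = 1 \cdot 3 \left(3 + 5\right) 2 \cdot 15 = 3 \cdot 8 \cdot 2 \cdot 15 = 3 \cdot 16 \cdot 15 = 48 \cdot 15 = 720$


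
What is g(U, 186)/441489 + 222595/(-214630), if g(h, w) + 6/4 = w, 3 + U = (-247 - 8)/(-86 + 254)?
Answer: -3274454824/3158559469 ≈ -1.0367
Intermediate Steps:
U = -253/56 (U = -3 + (-247 - 8)/(-86 + 254) = -3 - 255/168 = -3 - 255*1/168 = -3 - 85/56 = -253/56 ≈ -4.5179)
g(h, w) = -3/2 + w
g(U, 186)/441489 + 222595/(-214630) = (-3/2 + 186)/441489 + 222595/(-214630) = (369/2)*(1/441489) + 222595*(-1/214630) = 123/294326 - 44519/42926 = -3274454824/3158559469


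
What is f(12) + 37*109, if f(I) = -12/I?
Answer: 4032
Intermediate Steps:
f(12) + 37*109 = -12/12 + 37*109 = -12*1/12 + 4033 = -1 + 4033 = 4032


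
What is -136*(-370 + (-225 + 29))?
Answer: 76976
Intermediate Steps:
-136*(-370 + (-225 + 29)) = -136*(-370 - 196) = -136*(-566) = 76976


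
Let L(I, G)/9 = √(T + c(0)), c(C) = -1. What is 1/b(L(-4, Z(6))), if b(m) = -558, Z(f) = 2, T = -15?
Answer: -1/558 ≈ -0.0017921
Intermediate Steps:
L(I, G) = 36*I (L(I, G) = 9*√(-15 - 1) = 9*√(-16) = 9*(4*I) = 36*I)
1/b(L(-4, Z(6))) = 1/(-558) = -1/558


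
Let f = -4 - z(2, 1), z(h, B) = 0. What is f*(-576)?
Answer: 2304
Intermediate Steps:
f = -4 (f = -4 - 1*0 = -4 + 0 = -4)
f*(-576) = -4*(-576) = 2304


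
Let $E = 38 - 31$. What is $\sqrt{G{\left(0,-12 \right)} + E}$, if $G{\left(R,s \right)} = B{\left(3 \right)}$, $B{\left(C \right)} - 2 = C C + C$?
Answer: $\sqrt{21} \approx 4.5826$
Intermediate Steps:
$B{\left(C \right)} = 2 + C + C^{2}$ ($B{\left(C \right)} = 2 + \left(C C + C\right) = 2 + \left(C^{2} + C\right) = 2 + \left(C + C^{2}\right) = 2 + C + C^{2}$)
$G{\left(R,s \right)} = 14$ ($G{\left(R,s \right)} = 2 + 3 + 3^{2} = 2 + 3 + 9 = 14$)
$E = 7$
$\sqrt{G{\left(0,-12 \right)} + E} = \sqrt{14 + 7} = \sqrt{21}$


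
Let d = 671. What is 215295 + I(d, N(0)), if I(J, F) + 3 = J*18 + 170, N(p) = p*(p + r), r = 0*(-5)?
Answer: 227540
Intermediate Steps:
r = 0
N(p) = p**2 (N(p) = p*(p + 0) = p*p = p**2)
I(J, F) = 167 + 18*J (I(J, F) = -3 + (J*18 + 170) = -3 + (18*J + 170) = -3 + (170 + 18*J) = 167 + 18*J)
215295 + I(d, N(0)) = 215295 + (167 + 18*671) = 215295 + (167 + 12078) = 215295 + 12245 = 227540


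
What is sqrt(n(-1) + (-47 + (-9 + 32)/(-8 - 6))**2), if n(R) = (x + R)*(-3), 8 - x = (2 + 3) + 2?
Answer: 681/14 ≈ 48.643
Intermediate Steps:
x = 1 (x = 8 - ((2 + 3) + 2) = 8 - (5 + 2) = 8 - 1*7 = 8 - 7 = 1)
n(R) = -3 - 3*R (n(R) = (1 + R)*(-3) = -3 - 3*R)
sqrt(n(-1) + (-47 + (-9 + 32)/(-8 - 6))**2) = sqrt((-3 - 3*(-1)) + (-47 + (-9 + 32)/(-8 - 6))**2) = sqrt((-3 + 3) + (-47 + 23/(-14))**2) = sqrt(0 + (-47 + 23*(-1/14))**2) = sqrt(0 + (-47 - 23/14)**2) = sqrt(0 + (-681/14)**2) = sqrt(0 + 463761/196) = sqrt(463761/196) = 681/14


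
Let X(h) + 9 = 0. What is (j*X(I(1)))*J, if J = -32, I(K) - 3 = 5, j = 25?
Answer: 7200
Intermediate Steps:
I(K) = 8 (I(K) = 3 + 5 = 8)
X(h) = -9 (X(h) = -9 + 0 = -9)
(j*X(I(1)))*J = (25*(-9))*(-32) = -225*(-32) = 7200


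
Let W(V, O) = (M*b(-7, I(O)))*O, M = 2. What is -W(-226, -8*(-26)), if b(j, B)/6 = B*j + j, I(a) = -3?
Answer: -34944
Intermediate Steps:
b(j, B) = 6*j + 6*B*j (b(j, B) = 6*(B*j + j) = 6*(j + B*j) = 6*j + 6*B*j)
W(V, O) = 168*O (W(V, O) = (2*(6*(-7)*(1 - 3)))*O = (2*(6*(-7)*(-2)))*O = (2*84)*O = 168*O)
-W(-226, -8*(-26)) = -168*(-8*(-26)) = -168*208 = -1*34944 = -34944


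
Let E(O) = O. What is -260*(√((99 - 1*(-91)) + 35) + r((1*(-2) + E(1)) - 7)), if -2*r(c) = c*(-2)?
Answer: -1820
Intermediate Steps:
r(c) = c (r(c) = -c*(-2)/2 = -(-1)*c = c)
-260*(√((99 - 1*(-91)) + 35) + r((1*(-2) + E(1)) - 7)) = -260*(√((99 - 1*(-91)) + 35) + ((1*(-2) + 1) - 7)) = -260*(√((99 + 91) + 35) + ((-2 + 1) - 7)) = -260*(√(190 + 35) + (-1 - 7)) = -260*(√225 - 8) = -260*(15 - 8) = -260*7 = -1820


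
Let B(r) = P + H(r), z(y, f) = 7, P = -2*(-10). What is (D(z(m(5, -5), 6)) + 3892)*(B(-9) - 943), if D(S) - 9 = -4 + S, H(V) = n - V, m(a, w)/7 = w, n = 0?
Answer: -3568256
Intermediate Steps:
P = 20
m(a, w) = 7*w
H(V) = -V (H(V) = 0 - V = -V)
B(r) = 20 - r
D(S) = 5 + S (D(S) = 9 + (-4 + S) = 5 + S)
(D(z(m(5, -5), 6)) + 3892)*(B(-9) - 943) = ((5 + 7) + 3892)*((20 - 1*(-9)) - 943) = (12 + 3892)*((20 + 9) - 943) = 3904*(29 - 943) = 3904*(-914) = -3568256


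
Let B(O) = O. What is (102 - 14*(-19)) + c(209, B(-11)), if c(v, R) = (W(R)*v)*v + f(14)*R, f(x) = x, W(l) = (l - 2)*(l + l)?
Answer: 12492980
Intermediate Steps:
W(l) = 2*l*(-2 + l) (W(l) = (-2 + l)*(2*l) = 2*l*(-2 + l))
c(v, R) = 14*R + 2*R*v²*(-2 + R) (c(v, R) = ((2*R*(-2 + R))*v)*v + 14*R = (2*R*v*(-2 + R))*v + 14*R = 2*R*v²*(-2 + R) + 14*R = 14*R + 2*R*v²*(-2 + R))
(102 - 14*(-19)) + c(209, B(-11)) = (102 - 14*(-19)) + 2*(-11)*(7 + 209²*(-2 - 11)) = (102 + 266) + 2*(-11)*(7 + 43681*(-13)) = 368 + 2*(-11)*(7 - 567853) = 368 + 2*(-11)*(-567846) = 368 + 12492612 = 12492980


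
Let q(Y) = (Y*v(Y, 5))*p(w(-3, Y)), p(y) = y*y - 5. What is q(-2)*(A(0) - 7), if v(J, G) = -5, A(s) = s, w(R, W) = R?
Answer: -280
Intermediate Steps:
p(y) = -5 + y**2 (p(y) = y**2 - 5 = -5 + y**2)
q(Y) = -20*Y (q(Y) = (Y*(-5))*(-5 + (-3)**2) = (-5*Y)*(-5 + 9) = -5*Y*4 = -20*Y)
q(-2)*(A(0) - 7) = (-20*(-2))*(0 - 7) = 40*(-7) = -280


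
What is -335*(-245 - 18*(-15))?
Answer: -8375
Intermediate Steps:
-335*(-245 - 18*(-15)) = -335*(-245 + 270) = -335*25 = -8375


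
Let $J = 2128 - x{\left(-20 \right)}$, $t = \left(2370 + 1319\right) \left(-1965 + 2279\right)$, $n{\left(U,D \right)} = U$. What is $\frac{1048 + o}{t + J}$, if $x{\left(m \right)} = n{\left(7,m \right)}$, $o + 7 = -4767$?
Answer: $- \frac{3726}{1160467} \approx -0.0032108$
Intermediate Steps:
$o = -4774$ ($o = -7 - 4767 = -4774$)
$x{\left(m \right)} = 7$
$t = 1158346$ ($t = 3689 \cdot 314 = 1158346$)
$J = 2121$ ($J = 2128 - 7 = 2121$)
$\frac{1048 + o}{t + J} = \frac{1048 - 4774}{1158346 + 2121} = - \frac{3726}{1160467}$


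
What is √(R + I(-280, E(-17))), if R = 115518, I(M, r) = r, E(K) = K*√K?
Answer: √(115518 - 17*I*√17) ≈ 339.88 - 0.103*I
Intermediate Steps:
E(K) = K^(3/2)
√(R + I(-280, E(-17))) = √(115518 + (-17)^(3/2)) = √(115518 - 17*I*√17)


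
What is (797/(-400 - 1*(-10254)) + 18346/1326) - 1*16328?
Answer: -8198707931/502554 ≈ -16314.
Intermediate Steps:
(797/(-400 - 1*(-10254)) + 18346/1326) - 1*16328 = (797/(-400 + 10254) + 18346*(1/1326)) - 16328 = (797/9854 + 9173/663) - 16328 = 6993781/502554 - 16328 = -8198707931/502554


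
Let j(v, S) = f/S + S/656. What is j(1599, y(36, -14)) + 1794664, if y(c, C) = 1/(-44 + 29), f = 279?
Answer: 17618313359/9840 ≈ 1.7905e+6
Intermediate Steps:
y(c, C) = -1/15 (y(c, C) = 1/(-15) = -1/15)
j(v, S) = 279/S + S/656
j(1599, y(36, -14)) + 1794664 = (279/(-1/15) + (1/656)*(-1/15)) + 1794664 = (279*(-15) - 1/9840) + 1794664 = (-4185 - 1/9840) + 1794664 = -41180401/9840 + 1794664 = 17618313359/9840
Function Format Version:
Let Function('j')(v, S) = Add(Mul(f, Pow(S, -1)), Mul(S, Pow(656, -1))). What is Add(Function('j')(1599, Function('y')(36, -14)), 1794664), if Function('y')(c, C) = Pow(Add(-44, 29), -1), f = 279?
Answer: Rational(17618313359, 9840) ≈ 1.7905e+6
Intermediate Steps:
Function('y')(c, C) = Rational(-1, 15) (Function('y')(c, C) = Pow(-15, -1) = Rational(-1, 15))
Function('j')(v, S) = Add(Mul(279, Pow(S, -1)), Mul(Rational(1, 656), S)) (Function('j')(v, S) = Add(Mul(279, Pow(S, -1)), Mul(S, Pow(656, -1))) = Add(Mul(279, Pow(S, -1)), Mul(S, Rational(1, 656))) = Add(Mul(279, Pow(S, -1)), Mul(Rational(1, 656), S)))
Add(Function('j')(1599, Function('y')(36, -14)), 1794664) = Add(Add(Mul(279, Pow(Rational(-1, 15), -1)), Mul(Rational(1, 656), Rational(-1, 15))), 1794664) = Add(Add(Mul(279, -15), Rational(-1, 9840)), 1794664) = Add(Add(-4185, Rational(-1, 9840)), 1794664) = Add(Rational(-41180401, 9840), 1794664) = Rational(17618313359, 9840)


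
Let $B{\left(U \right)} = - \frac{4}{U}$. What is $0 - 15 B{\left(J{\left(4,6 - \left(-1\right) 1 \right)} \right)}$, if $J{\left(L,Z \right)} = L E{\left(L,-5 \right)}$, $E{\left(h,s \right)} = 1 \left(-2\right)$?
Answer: $- \frac{15}{2} \approx -7.5$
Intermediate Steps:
$E{\left(h,s \right)} = -2$
$J{\left(L,Z \right)} = - 2 L$ ($J{\left(L,Z \right)} = L \left(-2\right) = - 2 L$)
$0 - 15 B{\left(J{\left(4,6 - \left(-1\right) 1 \right)} \right)} = 0 - 15 \left(- \frac{4}{\left(-2\right) 4}\right) = 0 - 15 \left(- \frac{4}{-8}\right) = 0 - 15 \left(\left(-4\right) \left(- \frac{1}{8}\right)\right) = 0 - \frac{15}{2} = - \frac{15}{2}$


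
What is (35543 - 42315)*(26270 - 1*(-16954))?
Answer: -292712928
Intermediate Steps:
(35543 - 42315)*(26270 - 1*(-16954)) = -6772*(26270 + 16954) = -6772*43224 = -292712928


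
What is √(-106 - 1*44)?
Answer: 5*I*√6 ≈ 12.247*I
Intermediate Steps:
√(-106 - 1*44) = √(-106 - 44) = √(-150) = 5*I*√6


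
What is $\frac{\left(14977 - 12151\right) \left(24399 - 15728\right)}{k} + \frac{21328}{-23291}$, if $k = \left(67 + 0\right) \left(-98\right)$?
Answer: $- \frac{285434216617}{76464353} \approx -3732.9$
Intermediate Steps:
$k = -6566$ ($k = 67 \left(-98\right) = -6566$)
$\frac{\left(14977 - 12151\right) \left(24399 - 15728\right)}{k} + \frac{21328}{-23291} = \frac{\left(14977 - 12151\right) \left(24399 - 15728\right)}{-6566} + \frac{21328}{-23291} = 2826 \cdot 8671 \left(- \frac{1}{6566}\right) + 21328 \left(- \frac{1}{23291}\right) = 24504246 \left(- \frac{1}{6566}\right) - \frac{21328}{23291} = - \frac{12252123}{3283} - \frac{21328}{23291} = - \frac{285434216617}{76464353}$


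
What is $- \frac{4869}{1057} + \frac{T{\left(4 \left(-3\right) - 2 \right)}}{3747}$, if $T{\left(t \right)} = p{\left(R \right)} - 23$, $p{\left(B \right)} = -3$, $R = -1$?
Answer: $- \frac{18271625}{3960579} \approx -4.6134$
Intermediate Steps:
$T{\left(t \right)} = -26$ ($T{\left(t \right)} = -3 - 23 = -26$)
$- \frac{4869}{1057} + \frac{T{\left(4 \left(-3\right) - 2 \right)}}{3747} = - \frac{4869}{1057} - \frac{26}{3747} = - \frac{18271625}{3960579}$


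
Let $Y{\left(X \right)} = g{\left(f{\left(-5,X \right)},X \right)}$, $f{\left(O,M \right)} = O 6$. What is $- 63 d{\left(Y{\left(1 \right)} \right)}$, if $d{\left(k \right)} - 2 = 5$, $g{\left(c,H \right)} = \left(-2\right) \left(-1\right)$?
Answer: $-441$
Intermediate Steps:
$f{\left(O,M \right)} = 6 O$
$g{\left(c,H \right)} = 2$
$Y{\left(X \right)} = 2$
$d{\left(k \right)} = 7$ ($d{\left(k \right)} = 2 + 5 = 7$)
$- 63 d{\left(Y{\left(1 \right)} \right)} = \left(-63\right) 7 = -441$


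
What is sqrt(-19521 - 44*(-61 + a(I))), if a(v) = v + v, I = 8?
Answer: 3*I*sqrt(1949) ≈ 132.44*I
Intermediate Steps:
a(v) = 2*v
sqrt(-19521 - 44*(-61 + a(I))) = sqrt(-19521 - 44*(-61 + 2*8)) = sqrt(-19521 - 44*(-61 + 16)) = sqrt(-19521 - 44*(-45)) = sqrt(-19521 + 1980) = sqrt(-17541) = 3*I*sqrt(1949)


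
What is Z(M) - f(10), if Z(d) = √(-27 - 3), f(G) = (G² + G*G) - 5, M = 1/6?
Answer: -195 + I*√30 ≈ -195.0 + 5.4772*I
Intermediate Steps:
M = ⅙ ≈ 0.16667
f(G) = -5 + 2*G² (f(G) = (G² + G²) - 5 = 2*G² - 5 = -5 + 2*G²)
Z(d) = I*√30 (Z(d) = √(-30) = I*√30)
Z(M) - f(10) = I*√30 - (-5 + 2*10²) = I*√30 - (-5 + 2*100) = I*√30 - (-5 + 200) = I*√30 - 1*195 = I*√30 - 195 = -195 + I*√30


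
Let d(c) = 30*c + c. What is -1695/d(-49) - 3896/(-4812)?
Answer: 3518591/1827357 ≈ 1.9255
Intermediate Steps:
d(c) = 31*c
-1695/d(-49) - 3896/(-4812) = -1695/(31*(-49)) - 3896/(-4812) = -1695/(-1519) - 3896*(-1/4812) = -1695*(-1/1519) + 974/1203 = 1695/1519 + 974/1203 = 3518591/1827357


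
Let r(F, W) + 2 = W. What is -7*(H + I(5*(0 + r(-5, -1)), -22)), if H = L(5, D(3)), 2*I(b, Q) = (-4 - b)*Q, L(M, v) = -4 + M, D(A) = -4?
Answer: 840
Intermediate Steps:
r(F, W) = -2 + W
I(b, Q) = Q*(-4 - b)/2 (I(b, Q) = ((-4 - b)*Q)/2 = (Q*(-4 - b))/2 = Q*(-4 - b)/2)
H = 1 (H = -4 + 5 = 1)
-7*(H + I(5*(0 + r(-5, -1)), -22)) = -7*(1 - ½*(-22)*(4 + 5*(0 + (-2 - 1)))) = -7*(1 - ½*(-22)*(4 + 5*(0 - 3))) = -7*(1 - ½*(-22)*(4 + 5*(-3))) = -7*(1 - ½*(-22)*(4 - 15)) = -7*(1 - ½*(-22)*(-11)) = -7*(1 - 121) = -7*(-120) = 840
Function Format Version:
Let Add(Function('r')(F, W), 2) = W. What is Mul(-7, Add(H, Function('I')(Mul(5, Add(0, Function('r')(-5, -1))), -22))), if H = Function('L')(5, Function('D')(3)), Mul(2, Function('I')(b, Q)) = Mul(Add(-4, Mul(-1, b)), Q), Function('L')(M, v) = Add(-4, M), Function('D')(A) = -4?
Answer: 840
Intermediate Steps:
Function('r')(F, W) = Add(-2, W)
Function('I')(b, Q) = Mul(Rational(1, 2), Q, Add(-4, Mul(-1, b))) (Function('I')(b, Q) = Mul(Rational(1, 2), Mul(Add(-4, Mul(-1, b)), Q)) = Mul(Rational(1, 2), Mul(Q, Add(-4, Mul(-1, b)))) = Mul(Rational(1, 2), Q, Add(-4, Mul(-1, b))))
H = 1 (H = Add(-4, 5) = 1)
Mul(-7, Add(H, Function('I')(Mul(5, Add(0, Function('r')(-5, -1))), -22))) = Mul(-7, Add(1, Mul(Rational(-1, 2), -22, Add(4, Mul(5, Add(0, Add(-2, -1))))))) = Mul(-7, Add(1, Mul(Rational(-1, 2), -22, Add(4, Mul(5, Add(0, -3)))))) = Mul(-7, Add(1, Mul(Rational(-1, 2), -22, Add(4, Mul(5, -3))))) = Mul(-7, Add(1, Mul(Rational(-1, 2), -22, Add(4, -15)))) = Mul(-7, Add(1, Mul(Rational(-1, 2), -22, -11))) = Mul(-7, Add(1, -121)) = Mul(-7, -120) = 840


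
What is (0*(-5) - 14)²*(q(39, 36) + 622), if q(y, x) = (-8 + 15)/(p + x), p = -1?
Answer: 609756/5 ≈ 1.2195e+5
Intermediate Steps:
q(y, x) = 7/(-1 + x) (q(y, x) = (-8 + 15)/(-1 + x) = 7/(-1 + x))
(0*(-5) - 14)²*(q(39, 36) + 622) = (0*(-5) - 14)²*(7/(-1 + 36) + 622) = (0 - 14)²*(7/35 + 622) = (-14)²*(7*(1/35) + 622) = 196*(⅕ + 622) = 196*(3111/5) = 609756/5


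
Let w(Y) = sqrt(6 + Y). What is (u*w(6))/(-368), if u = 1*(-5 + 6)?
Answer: -sqrt(3)/184 ≈ -0.0094133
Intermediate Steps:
u = 1 (u = 1*1 = 1)
(u*w(6))/(-368) = (1*sqrt(6 + 6))/(-368) = (1*sqrt(12))*(-1/368) = (1*(2*sqrt(3)))*(-1/368) = (2*sqrt(3))*(-1/368) = -sqrt(3)/184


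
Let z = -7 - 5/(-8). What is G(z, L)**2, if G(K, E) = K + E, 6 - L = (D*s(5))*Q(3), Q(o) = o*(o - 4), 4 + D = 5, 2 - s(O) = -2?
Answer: 8649/64 ≈ 135.14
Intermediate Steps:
s(O) = 4 (s(O) = 2 - 1*(-2) = 2 + 2 = 4)
D = 1 (D = -4 + 5 = 1)
Q(o) = o*(-4 + o)
z = -51/8 (z = -7 - 5*(-1/8) = -7 + 5/8 = -51/8 ≈ -6.3750)
L = 18 (L = 6 - 1*4*3*(-4 + 3) = 6 - 4*3*(-1) = 6 - 4*(-3) = 6 - 1*(-12) = 6 + 12 = 18)
G(K, E) = E + K
G(z, L)**2 = (18 - 51/8)**2 = (93/8)**2 = 8649/64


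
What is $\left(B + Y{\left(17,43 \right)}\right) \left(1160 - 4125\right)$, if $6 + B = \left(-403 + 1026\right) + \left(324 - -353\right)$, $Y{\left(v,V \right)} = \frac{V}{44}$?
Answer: $- \frac{168942735}{44} \approx -3.8396 \cdot 10^{6}$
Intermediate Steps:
$Y{\left(v,V \right)} = \frac{V}{44}$ ($Y{\left(v,V \right)} = V \frac{1}{44} = \frac{V}{44}$)
$B = 1294$ ($B = -6 + \left(\left(-403 + 1026\right) + \left(324 - -353\right)\right) = -6 + \left(623 + \left(324 + 353\right)\right) = -6 + \left(623 + 677\right) = -6 + 1300 = 1294$)
$\left(B + Y{\left(17,43 \right)}\right) \left(1160 - 4125\right) = \left(1294 + \frac{1}{44} \cdot 43\right) \left(1160 - 4125\right) = \left(1294 + \frac{43}{44}\right) \left(-2965\right) = \frac{56979}{44} \left(-2965\right) = - \frac{168942735}{44}$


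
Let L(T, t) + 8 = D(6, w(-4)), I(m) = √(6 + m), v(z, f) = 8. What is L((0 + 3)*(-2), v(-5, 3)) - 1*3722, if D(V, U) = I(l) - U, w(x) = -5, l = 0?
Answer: -3725 + √6 ≈ -3722.6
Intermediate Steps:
D(V, U) = √6 - U (D(V, U) = √(6 + 0) - U = √6 - U)
L(T, t) = -3 + √6 (L(T, t) = -8 + (√6 - 1*(-5)) = -8 + (√6 + 5) = -8 + (5 + √6) = -3 + √6)
L((0 + 3)*(-2), v(-5, 3)) - 1*3722 = (-3 + √6) - 1*3722 = (-3 + √6) - 3722 = -3725 + √6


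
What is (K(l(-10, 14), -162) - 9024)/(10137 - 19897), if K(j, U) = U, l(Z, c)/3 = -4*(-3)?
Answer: 4593/4880 ≈ 0.94119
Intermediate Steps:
l(Z, c) = 36 (l(Z, c) = 3*(-4*(-3)) = 3*12 = 36)
(K(l(-10, 14), -162) - 9024)/(10137 - 19897) = (-162 - 9024)/(10137 - 19897) = -9186/(-9760) = -9186*(-1/9760) = 4593/4880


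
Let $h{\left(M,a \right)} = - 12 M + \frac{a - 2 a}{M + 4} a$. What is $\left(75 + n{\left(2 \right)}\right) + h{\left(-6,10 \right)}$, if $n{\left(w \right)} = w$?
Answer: $199$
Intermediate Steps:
$h{\left(M,a \right)} = - 12 M - \frac{a^{2}}{4 + M}$ ($h{\left(M,a \right)} = - 12 M + \frac{\left(-1\right) a}{4 + M} a = - 12 M + - \frac{a}{4 + M} a = - 12 M - \frac{a^{2}}{4 + M}$)
$\left(75 + n{\left(2 \right)}\right) + h{\left(-6,10 \right)} = \left(75 + 2\right) + \frac{- 10^{2} - -288 - 12 \left(-6\right)^{2}}{4 - 6} = 77 + \frac{\left(-1\right) 100 + 288 - 432}{-2} = 77 - \frac{-100 + 288 - 432}{2} = 77 - -122 = 77 + 122 = 199$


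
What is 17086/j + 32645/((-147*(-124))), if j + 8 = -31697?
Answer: 723566117/577918740 ≈ 1.2520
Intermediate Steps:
j = -31705 (j = -8 - 31697 = -31705)
17086/j + 32645/((-147*(-124))) = 17086/(-31705) + 32645/((-147*(-124))) = 17086*(-1/31705) + 32645/18228 = -17086/31705 + 32645*(1/18228) = -17086/31705 + 32645/18228 = 723566117/577918740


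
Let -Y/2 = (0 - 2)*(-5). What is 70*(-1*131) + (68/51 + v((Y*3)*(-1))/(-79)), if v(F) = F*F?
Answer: -2183774/237 ≈ -9214.2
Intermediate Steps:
Y = -20 (Y = -2*(0 - 2)*(-5) = -(-4)*(-5) = -2*10 = -20)
v(F) = F**2
70*(-1*131) + (68/51 + v((Y*3)*(-1))/(-79)) = 70*(-1*131) + (68/51 + (-20*3*(-1))**2/(-79)) = 70*(-131) + (68*(1/51) + (-60*(-1))**2*(-1/79)) = -9170 + (4/3 + 60**2*(-1/79)) = -9170 + (4/3 + 3600*(-1/79)) = -9170 + (4/3 - 3600/79) = -9170 - 10484/237 = -2183774/237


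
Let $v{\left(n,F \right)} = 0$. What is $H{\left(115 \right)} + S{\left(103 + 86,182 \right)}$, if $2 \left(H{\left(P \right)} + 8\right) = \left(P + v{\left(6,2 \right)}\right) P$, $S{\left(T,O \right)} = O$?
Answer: $\frac{13573}{2} \approx 6786.5$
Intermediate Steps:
$H{\left(P \right)} = -8 + \frac{P^{2}}{2}$ ($H{\left(P \right)} = -8 + \frac{\left(P + 0\right) P}{2} = -8 + \frac{P P}{2} = -8 + \frac{P^{2}}{2}$)
$H{\left(115 \right)} + S{\left(103 + 86,182 \right)} = \left(-8 + \frac{115^{2}}{2}\right) + 182 = \left(-8 + \frac{1}{2} \cdot 13225\right) + 182 = \left(-8 + \frac{13225}{2}\right) + 182 = \frac{13209}{2} + 182 = \frac{13573}{2}$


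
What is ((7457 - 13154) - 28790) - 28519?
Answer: -63006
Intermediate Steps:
((7457 - 13154) - 28790) - 28519 = (-5697 - 28790) - 28519 = -34487 - 28519 = -63006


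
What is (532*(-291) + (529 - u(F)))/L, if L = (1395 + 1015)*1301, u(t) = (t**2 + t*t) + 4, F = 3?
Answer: -30861/627082 ≈ -0.049214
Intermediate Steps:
u(t) = 4 + 2*t**2 (u(t) = (t**2 + t**2) + 4 = 2*t**2 + 4 = 4 + 2*t**2)
L = 3135410 (L = 2410*1301 = 3135410)
(532*(-291) + (529 - u(F)))/L = (532*(-291) + (529 - (4 + 2*3**2)))/3135410 = (-154812 + (529 - (4 + 2*9)))*(1/3135410) = (-154812 + (529 - (4 + 18)))*(1/3135410) = (-154812 + (529 - 1*22))*(1/3135410) = (-154812 + (529 - 22))*(1/3135410) = (-154812 + 507)*(1/3135410) = -154305*1/3135410 = -30861/627082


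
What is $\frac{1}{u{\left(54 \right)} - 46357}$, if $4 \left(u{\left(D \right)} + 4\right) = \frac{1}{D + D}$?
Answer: $- \frac{432}{20027951} \approx -2.157 \cdot 10^{-5}$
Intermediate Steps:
$u{\left(D \right)} = -4 + \frac{1}{8 D}$ ($u{\left(D \right)} = -4 + \frac{1}{4 \left(D + D\right)} = -4 + \frac{1}{4 \cdot 2 D} = -4 + \frac{\frac{1}{2} \frac{1}{D}}{4} = -4 + \frac{1}{8 D}$)
$\frac{1}{u{\left(54 \right)} - 46357} = \frac{1}{\left(-4 + \frac{1}{8 \cdot 54}\right) - 46357} = \frac{1}{\left(-4 + \frac{1}{8} \cdot \frac{1}{54}\right) - 46357} = \frac{1}{\left(-4 + \frac{1}{432}\right) - 46357} = \frac{1}{- \frac{1727}{432} - 46357} = \frac{1}{- \frac{20027951}{432}} = - \frac{432}{20027951}$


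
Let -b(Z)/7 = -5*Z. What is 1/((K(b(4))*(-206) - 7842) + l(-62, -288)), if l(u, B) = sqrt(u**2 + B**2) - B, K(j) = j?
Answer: -18197/662218224 - sqrt(21697)/662218224 ≈ -2.7701e-5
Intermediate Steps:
b(Z) = 35*Z (b(Z) = -(-35)*Z = 35*Z)
l(u, B) = sqrt(B**2 + u**2) - B
1/((K(b(4))*(-206) - 7842) + l(-62, -288)) = 1/(((35*4)*(-206) - 7842) + (sqrt((-288)**2 + (-62)**2) - 1*(-288))) = 1/((140*(-206) - 7842) + (sqrt(82944 + 3844) + 288)) = 1/((-28840 - 7842) + (sqrt(86788) + 288)) = 1/(-36682 + (2*sqrt(21697) + 288)) = 1/(-36682 + (288 + 2*sqrt(21697))) = 1/(-36394 + 2*sqrt(21697))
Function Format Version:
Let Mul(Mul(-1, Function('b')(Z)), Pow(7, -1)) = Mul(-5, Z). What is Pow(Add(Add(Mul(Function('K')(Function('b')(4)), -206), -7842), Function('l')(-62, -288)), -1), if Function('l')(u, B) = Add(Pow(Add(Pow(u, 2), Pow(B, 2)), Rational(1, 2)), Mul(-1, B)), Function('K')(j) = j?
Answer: Add(Rational(-18197, 662218224), Mul(Rational(-1, 662218224), Pow(21697, Rational(1, 2)))) ≈ -2.7701e-5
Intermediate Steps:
Function('b')(Z) = Mul(35, Z) (Function('b')(Z) = Mul(-7, Mul(-5, Z)) = Mul(35, Z))
Function('l')(u, B) = Add(Pow(Add(Pow(B, 2), Pow(u, 2)), Rational(1, 2)), Mul(-1, B))
Pow(Add(Add(Mul(Function('K')(Function('b')(4)), -206), -7842), Function('l')(-62, -288)), -1) = Pow(Add(Add(Mul(Mul(35, 4), -206), -7842), Add(Pow(Add(Pow(-288, 2), Pow(-62, 2)), Rational(1, 2)), Mul(-1, -288))), -1) = Pow(Add(Add(Mul(140, -206), -7842), Add(Pow(Add(82944, 3844), Rational(1, 2)), 288)), -1) = Pow(Add(Add(-28840, -7842), Add(Pow(86788, Rational(1, 2)), 288)), -1) = Pow(Add(-36682, Add(Mul(2, Pow(21697, Rational(1, 2))), 288)), -1) = Pow(Add(-36682, Add(288, Mul(2, Pow(21697, Rational(1, 2))))), -1) = Pow(Add(-36394, Mul(2, Pow(21697, Rational(1, 2)))), -1)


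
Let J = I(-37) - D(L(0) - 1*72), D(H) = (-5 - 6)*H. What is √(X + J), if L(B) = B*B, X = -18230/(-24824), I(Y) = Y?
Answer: I*√31900183599/6206 ≈ 28.78*I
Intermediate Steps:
X = 9115/12412 (X = -18230*(-1/24824) = 9115/12412 ≈ 0.73437)
L(B) = B²
D(H) = -11*H
J = -829 (J = -37 - (-11)*(0² - 1*72) = -37 - (-11)*(0 - 72) = -37 - (-11)*(-72) = -37 - 1*792 = -37 - 792 = -829)
√(X + J) = √(9115/12412 - 829) = √(-10280433/12412) = I*√31900183599/6206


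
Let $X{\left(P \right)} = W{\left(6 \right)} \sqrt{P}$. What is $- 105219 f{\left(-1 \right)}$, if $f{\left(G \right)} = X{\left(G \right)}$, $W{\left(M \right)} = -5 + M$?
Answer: $- 105219 i \approx - 1.0522 \cdot 10^{5} i$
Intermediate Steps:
$X{\left(P \right)} = \sqrt{P}$ ($X{\left(P \right)} = \left(-5 + 6\right) \sqrt{P} = 1 \sqrt{P} = \sqrt{P}$)
$f{\left(G \right)} = \sqrt{G}$
$- 105219 f{\left(-1 \right)} = - 105219 \sqrt{-1} = - 105219 i$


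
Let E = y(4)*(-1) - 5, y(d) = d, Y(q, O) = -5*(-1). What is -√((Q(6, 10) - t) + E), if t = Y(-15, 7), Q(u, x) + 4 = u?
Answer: -2*I*√3 ≈ -3.4641*I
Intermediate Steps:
Q(u, x) = -4 + u
Y(q, O) = 5
t = 5
E = -9 (E = 4*(-1) - 5 = -4 - 5 = -9)
-√((Q(6, 10) - t) + E) = -√(((-4 + 6) - 1*5) - 9) = -√((2 - 5) - 9) = -√(-3 - 9) = -√(-12) = -2*I*√3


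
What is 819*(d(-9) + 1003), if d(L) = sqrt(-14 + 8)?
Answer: 821457 + 819*I*sqrt(6) ≈ 8.2146e+5 + 2006.1*I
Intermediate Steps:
d(L) = I*sqrt(6) (d(L) = sqrt(-6) = I*sqrt(6))
819*(d(-9) + 1003) = 819*(I*sqrt(6) + 1003) = 819*(1003 + I*sqrt(6)) = 821457 + 819*I*sqrt(6)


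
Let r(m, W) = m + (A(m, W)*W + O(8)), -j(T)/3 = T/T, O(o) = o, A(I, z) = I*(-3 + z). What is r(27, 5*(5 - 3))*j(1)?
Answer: -5775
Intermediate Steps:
j(T) = -3 (j(T) = -3*T/T = -3*1 = -3)
r(m, W) = 8 + m + W*m*(-3 + W) (r(m, W) = m + ((m*(-3 + W))*W + 8) = m + (W*m*(-3 + W) + 8) = m + (8 + W*m*(-3 + W)) = 8 + m + W*m*(-3 + W))
r(27, 5*(5 - 3))*j(1) = (8 + 27 + (5*(5 - 3))*27*(-3 + 5*(5 - 3)))*(-3) = (8 + 27 + (5*2)*27*(-3 + 5*2))*(-3) = (8 + 27 + 10*27*(-3 + 10))*(-3) = (8 + 27 + 10*27*7)*(-3) = (8 + 27 + 1890)*(-3) = 1925*(-3) = -5775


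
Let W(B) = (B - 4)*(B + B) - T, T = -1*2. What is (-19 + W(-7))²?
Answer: 18769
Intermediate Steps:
T = -2
W(B) = 2 + 2*B*(-4 + B) (W(B) = (B - 4)*(B + B) - 1*(-2) = (-4 + B)*(2*B) + 2 = 2*B*(-4 + B) + 2 = 2 + 2*B*(-4 + B))
(-19 + W(-7))² = (-19 + (2 - 8*(-7) + 2*(-7)²))² = (-19 + (2 + 56 + 2*49))² = (-19 + (2 + 56 + 98))² = (-19 + 156)² = 137² = 18769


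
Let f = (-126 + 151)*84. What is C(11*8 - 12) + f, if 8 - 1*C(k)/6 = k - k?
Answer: 2148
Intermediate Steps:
C(k) = 48 (C(k) = 48 - 6*(k - k) = 48 - 6*0 = 48 + 0 = 48)
f = 2100 (f = 25*84 = 2100)
C(11*8 - 12) + f = 48 + 2100 = 2148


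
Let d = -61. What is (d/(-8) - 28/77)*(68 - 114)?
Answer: -14697/44 ≈ -334.02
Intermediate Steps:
(d/(-8) - 28/77)*(68 - 114) = (-61/(-8) - 28/77)*(68 - 114) = (-61*(-⅛) - 28*1/77)*(-46) = (61/8 - 4/11)*(-46) = (639/88)*(-46) = -14697/44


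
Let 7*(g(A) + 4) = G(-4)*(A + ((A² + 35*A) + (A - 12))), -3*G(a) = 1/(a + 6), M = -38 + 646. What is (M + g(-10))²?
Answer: 18275625/49 ≈ 3.7297e+5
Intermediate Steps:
M = 608
G(a) = -1/(3*(6 + a)) (G(a) = -1/(3*(a + 6)) = -1/(3*(6 + a)))
g(A) = -26/7 - 37*A/42 - A²/42 (g(A) = -4 + ((-1/(18 + 3*(-4)))*(A + ((A² + 35*A) + (A - 12))))/7 = -4 + ((-1/(18 - 12))*(A + ((A² + 35*A) + (-12 + A))))/7 = -4 + ((-1/6)*(A + (-12 + A² + 36*A)))/7 = -4 + ((-1*⅙)*(-12 + A² + 37*A))/7 = -4 + (-(-12 + A² + 37*A)/6)/7 = -4 + (2 - 37*A/6 - A²/6)/7 = -4 + (2/7 - 37*A/42 - A²/42) = -26/7 - 37*A/42 - A²/42)
(M + g(-10))² = (608 + (-26/7 - 37/42*(-10) - 1/42*(-10)²))² = (608 + (-26/7 + 185/21 - 1/42*100))² = (608 + (-26/7 + 185/21 - 50/21))² = (608 + 19/7)² = (4275/7)² = 18275625/49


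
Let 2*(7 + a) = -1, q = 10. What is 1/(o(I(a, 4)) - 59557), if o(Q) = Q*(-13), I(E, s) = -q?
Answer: -1/59427 ≈ -1.6827e-5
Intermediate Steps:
a = -15/2 (a = -7 + (1/2)*(-1) = -7 - 1/2 = -15/2 ≈ -7.5000)
I(E, s) = -10 (I(E, s) = -1*10 = -10)
o(Q) = -13*Q
1/(o(I(a, 4)) - 59557) = 1/(-13*(-10) - 59557) = 1/(130 - 59557) = 1/(-59427) = -1/59427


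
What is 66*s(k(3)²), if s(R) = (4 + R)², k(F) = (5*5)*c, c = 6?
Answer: 33424381056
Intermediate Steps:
k(F) = 150 (k(F) = (5*5)*6 = 25*6 = 150)
66*s(k(3)²) = 66*(4 + 150²)² = 66*(4 + 22500)² = 66*22504² = 66*506430016 = 33424381056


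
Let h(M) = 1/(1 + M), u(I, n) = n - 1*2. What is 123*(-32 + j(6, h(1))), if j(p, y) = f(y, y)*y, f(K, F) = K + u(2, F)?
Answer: -7995/2 ≈ -3997.5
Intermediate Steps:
u(I, n) = -2 + n (u(I, n) = n - 2 = -2 + n)
f(K, F) = -2 + F + K (f(K, F) = K + (-2 + F) = -2 + F + K)
j(p, y) = y*(-2 + 2*y) (j(p, y) = (-2 + y + y)*y = (-2 + 2*y)*y = y*(-2 + 2*y))
123*(-32 + j(6, h(1))) = 123*(-32 + 2*(-1 + 1/(1 + 1))/(1 + 1)) = 123*(-32 + 2*(-1 + 1/2)/2) = 123*(-32 + 2*(½)*(-1 + ½)) = 123*(-32 + 2*(½)*(-½)) = 123*(-32 - ½) = 123*(-65/2) = -7995/2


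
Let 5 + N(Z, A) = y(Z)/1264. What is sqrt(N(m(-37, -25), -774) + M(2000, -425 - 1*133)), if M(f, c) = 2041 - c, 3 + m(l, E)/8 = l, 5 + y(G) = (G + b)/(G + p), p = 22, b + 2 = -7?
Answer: sqrt(23002558776794)/94168 ≈ 50.931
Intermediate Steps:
b = -9 (b = -2 - 7 = -9)
y(G) = -5 + (-9 + G)/(22 + G) (y(G) = -5 + (G - 9)/(G + 22) = -5 + (-9 + G)/(22 + G))
m(l, E) = -24 + 8*l
N(Z, A) = -5 + (-119 - 4*Z)/(1264*(22 + Z)) (N(Z, A) = -5 + ((-119 - 4*Z)/(22 + Z))/1264 = -5 + ((-119 - 4*Z)/(22 + Z))*(1/1264) = -5 + (-119 - 4*Z)/(1264*(22 + Z)))
sqrt(N(m(-37, -25), -774) + M(2000, -425 - 1*133)) = sqrt(31*(-4489 - 204*(-24 + 8*(-37)))/(1264*(22 + (-24 + 8*(-37)))) + (2041 - (-425 - 1*133))) = sqrt(31*(-4489 - 204*(-24 - 296))/(1264*(22 + (-24 - 296))) + (2041 - (-425 - 133))) = sqrt(31*(-4489 - 204*(-320))/(1264*(22 - 320)) + (2041 - 1*(-558))) = sqrt((31/1264)*(-4489 + 65280)/(-298) + (2041 + 558)) = sqrt((31/1264)*(-1/298)*60791 + 2599) = sqrt(-1884521/376672 + 2599) = sqrt(977086007/376672) = sqrt(23002558776794)/94168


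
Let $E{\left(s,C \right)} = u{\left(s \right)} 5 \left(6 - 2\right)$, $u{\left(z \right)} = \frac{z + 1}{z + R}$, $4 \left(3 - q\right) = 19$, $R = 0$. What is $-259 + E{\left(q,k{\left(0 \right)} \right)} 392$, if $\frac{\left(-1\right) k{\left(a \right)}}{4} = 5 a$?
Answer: $3101$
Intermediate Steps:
$q = - \frac{7}{4}$ ($q = 3 - \frac{19}{4} = - \frac{7}{4} \approx -1.75$)
$k{\left(a \right)} = - 20 a$ ($k{\left(a \right)} = - 4 \cdot 5 a = - 20 a$)
$u{\left(z \right)} = \frac{1 + z}{z}$ ($u{\left(z \right)} = \frac{z + 1}{z + 0} = \frac{1 + z}{z}$)
$E{\left(s,C \right)} = \frac{20 \left(1 + s\right)}{s}$ ($E{\left(s,C \right)} = \frac{1 + s}{s} 5 \left(6 - 2\right) = \frac{1 + s}{s} 5 \cdot 4 = \frac{1 + s}{s} 20 = \frac{20 \left(1 + s\right)}{s}$)
$-259 + E{\left(q,k{\left(0 \right)} \right)} 392 = -259 + \left(20 + \frac{20}{- \frac{7}{4}}\right) 392 = -259 + \left(20 + 20 \left(- \frac{4}{7}\right)\right) 392 = -259 + \left(20 - \frac{80}{7}\right) 392 = -259 + \frac{60}{7} \cdot 392 = -259 + 3360 = 3101$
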